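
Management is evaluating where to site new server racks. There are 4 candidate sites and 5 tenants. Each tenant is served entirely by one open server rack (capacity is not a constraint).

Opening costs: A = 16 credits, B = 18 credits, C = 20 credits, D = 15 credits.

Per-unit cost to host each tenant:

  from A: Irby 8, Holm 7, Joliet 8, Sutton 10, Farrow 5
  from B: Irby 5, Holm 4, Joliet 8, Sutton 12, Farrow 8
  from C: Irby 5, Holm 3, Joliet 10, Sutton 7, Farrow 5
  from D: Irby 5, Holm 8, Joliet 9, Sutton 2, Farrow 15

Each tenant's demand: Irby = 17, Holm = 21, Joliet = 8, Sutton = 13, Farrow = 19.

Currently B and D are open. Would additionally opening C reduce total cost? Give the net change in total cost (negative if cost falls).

Current service cost with {B, D}: 411.
Adding C: each tenant re-picks its cheapest; new service cost 333, saving 78.
Extra fixed cost: 20. Net change = 20 − 78 = -58.
(Totals: 444 → 386.)

Yes — net change −58 (cost falls by 58).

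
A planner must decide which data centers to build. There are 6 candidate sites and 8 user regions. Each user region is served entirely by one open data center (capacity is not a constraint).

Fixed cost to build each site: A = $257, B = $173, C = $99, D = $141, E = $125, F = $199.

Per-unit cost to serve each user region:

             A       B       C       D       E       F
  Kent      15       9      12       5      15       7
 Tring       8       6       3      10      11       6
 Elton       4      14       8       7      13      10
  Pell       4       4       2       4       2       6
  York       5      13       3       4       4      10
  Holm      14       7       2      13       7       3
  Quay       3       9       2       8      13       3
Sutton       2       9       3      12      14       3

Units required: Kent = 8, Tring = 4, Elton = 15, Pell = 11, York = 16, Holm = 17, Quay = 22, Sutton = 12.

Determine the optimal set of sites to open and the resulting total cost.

For any fixed open set, each user region goes to its cheapest open site; total = fixed + service.
{C}: Kent→C 12·8=96, Tring→C 3·4=12, Elton→C 8·15=120, Pell→C 2·11=22, York→C 3·16=48, Holm→C 2·17=34, Quay→C 2·22=44, Sutton→C 3·12=36. Service 412; fixed 99; total 511.
{C, D}: service 341 + fixed 240 = 581
{C, E}: Kent→C 12·8=96, Tring→C 3·4=12, Elton→C 8·15=120, Pell→C 2·11=22, York→C 3·16=48, Holm→C 2·17=34, Quay→C 2·22=44, Sutton→C 3·12=36. Service 412; fixed 224; total 636.
{A, B, C, D, E, F}: Kent→D 5·8=40, Tring→C 3·4=12, Elton→A 4·15=60, Pell→C 2·11=22, York→C 3·16=48, Holm→C 2·17=34, Quay→C 2·22=44, Sutton→A 2·12=24. Service 284; fixed 994; total 1278.
No other subset beats 511.

Open C only; minimum total cost 511.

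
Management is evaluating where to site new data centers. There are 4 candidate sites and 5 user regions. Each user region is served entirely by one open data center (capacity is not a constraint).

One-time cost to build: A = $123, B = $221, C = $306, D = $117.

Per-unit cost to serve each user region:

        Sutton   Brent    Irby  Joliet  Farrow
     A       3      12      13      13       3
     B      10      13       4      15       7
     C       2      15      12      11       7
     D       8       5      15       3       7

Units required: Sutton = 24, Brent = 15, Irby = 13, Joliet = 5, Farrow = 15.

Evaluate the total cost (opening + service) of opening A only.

Total cost: 654

Each user region is assigned to its cheapest site among the open ones.
{A}: Sutton→A 3·24=72, Brent→A 12·15=180, Irby→A 13·13=169, Joliet→A 13·5=65, Farrow→A 3·15=45. Service 531; fixed 123; total 654.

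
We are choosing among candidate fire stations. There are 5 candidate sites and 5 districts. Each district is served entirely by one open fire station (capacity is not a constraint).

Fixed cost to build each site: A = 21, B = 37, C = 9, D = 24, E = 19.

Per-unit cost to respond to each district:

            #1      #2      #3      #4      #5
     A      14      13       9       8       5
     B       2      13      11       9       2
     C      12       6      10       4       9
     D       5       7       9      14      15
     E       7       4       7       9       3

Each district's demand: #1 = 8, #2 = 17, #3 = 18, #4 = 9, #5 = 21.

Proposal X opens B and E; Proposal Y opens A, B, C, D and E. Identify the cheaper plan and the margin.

Proposal X: {B, E}: #1→B 2·8=16, #2→E 4·17=68, #3→E 7·18=126, #4→B 9·9=81, #5→B 2·21=42. Service 333; fixed 56; total 389.
Proposal Y: {A, B, C, D, E}: #1→B 2·8=16, #2→E 4·17=68, #3→E 7·18=126, #4→C 4·9=36, #5→B 2·21=42. Service 288; fixed 110; total 398.
Difference: |389 − 398| = 9.

Proposal X is cheaper by 9.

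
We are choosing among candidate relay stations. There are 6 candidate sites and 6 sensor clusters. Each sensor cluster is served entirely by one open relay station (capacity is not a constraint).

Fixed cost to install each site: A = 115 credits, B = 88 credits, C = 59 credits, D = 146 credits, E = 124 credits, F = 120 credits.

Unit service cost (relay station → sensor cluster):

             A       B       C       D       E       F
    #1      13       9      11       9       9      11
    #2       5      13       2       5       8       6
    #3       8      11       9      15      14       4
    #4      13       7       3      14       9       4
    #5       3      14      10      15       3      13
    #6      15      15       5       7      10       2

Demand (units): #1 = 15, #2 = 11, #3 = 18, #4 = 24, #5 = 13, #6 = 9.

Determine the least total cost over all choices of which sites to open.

For any fixed open set, each sensor cluster goes to its cheapest open site; total = fixed + service.
{C}: #1→C 11·15=165, #2→C 2·11=22, #3→C 9·18=162, #4→C 3·24=72, #5→C 10·13=130, #6→C 5·9=45. Service 596; fixed 59; total 655.
{C, E}: service 475 + fixed 183 = 658
{C, F}: service 479 + fixed 179 = 658
{A, B, C, D, E, F}: service 358 + fixed 652 = 1010
No other subset beats 655.

Minimum total cost: 655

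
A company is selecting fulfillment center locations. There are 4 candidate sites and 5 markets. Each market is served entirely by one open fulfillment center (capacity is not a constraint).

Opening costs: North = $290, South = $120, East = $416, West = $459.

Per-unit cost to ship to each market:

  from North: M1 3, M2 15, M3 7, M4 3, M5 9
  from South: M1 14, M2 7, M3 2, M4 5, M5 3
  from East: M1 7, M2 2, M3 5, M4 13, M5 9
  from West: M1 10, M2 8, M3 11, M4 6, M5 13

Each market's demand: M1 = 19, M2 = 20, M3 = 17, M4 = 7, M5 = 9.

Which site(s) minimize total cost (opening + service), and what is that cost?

Open South only; minimum total cost 622.

For any fixed open set, each market goes to its cheapest open site; total = fixed + service.
{South}: M1→South 14·19=266, M2→South 7·20=140, M3→South 2·17=34, M4→South 5·7=35, M5→South 3·9=27. Service 502; fixed 120; total 622.
{North, South}: M1→North 3·19=57, M2→South 7·20=140, M3→South 2·17=34, M4→North 3·7=21, M5→South 3·9=27. Service 279; fixed 410; total 689.
{South, East}: M1→East 7·19=133, M2→East 2·20=40, M3→South 2·17=34, M4→South 5·7=35, M5→South 3·9=27. Service 269; fixed 536; total 805.
{North, South, East, West}: service 179 + fixed 1285 = 1464
No other subset beats 622.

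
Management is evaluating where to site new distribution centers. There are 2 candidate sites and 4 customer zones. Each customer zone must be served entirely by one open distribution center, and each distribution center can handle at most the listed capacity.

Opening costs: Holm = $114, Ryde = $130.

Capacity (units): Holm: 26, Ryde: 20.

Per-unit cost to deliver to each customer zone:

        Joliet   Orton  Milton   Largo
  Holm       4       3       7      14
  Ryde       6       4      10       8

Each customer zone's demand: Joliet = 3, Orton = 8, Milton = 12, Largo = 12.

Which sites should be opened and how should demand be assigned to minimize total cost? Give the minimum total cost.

Open {Holm, Ryde}: Joliet→Holm 4·3=12, Orton→Holm 3·8=24, Milton→Holm 7·12=84, Largo→Ryde 8·12=96.
Loads: Holm carries 23/26, Ryde carries 12/20. Service 216; fixed 244; total 460.
Next best feasible plan costs 466.

Minimum total cost: 460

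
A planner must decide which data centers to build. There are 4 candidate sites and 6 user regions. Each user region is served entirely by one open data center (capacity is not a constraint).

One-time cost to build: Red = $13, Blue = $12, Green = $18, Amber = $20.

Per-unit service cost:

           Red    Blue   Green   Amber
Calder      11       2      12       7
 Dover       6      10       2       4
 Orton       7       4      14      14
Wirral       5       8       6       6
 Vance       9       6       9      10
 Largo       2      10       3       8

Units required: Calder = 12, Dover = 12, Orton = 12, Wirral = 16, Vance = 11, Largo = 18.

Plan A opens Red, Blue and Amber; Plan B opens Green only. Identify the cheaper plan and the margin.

Plan A: {Red, Blue, Amber}: Calder→Blue 2·12=24, Dover→Amber 4·12=48, Orton→Blue 4·12=48, Wirral→Red 5·16=80, Vance→Blue 6·11=66, Largo→Red 2·18=36. Service 302; fixed 45; total 347.
Plan B: {Green}: Calder→Green 12·12=144, Dover→Green 2·12=24, Orton→Green 14·12=168, Wirral→Green 6·16=96, Vance→Green 9·11=99, Largo→Green 3·18=54. Service 585; fixed 18; total 603.
Difference: |347 − 603| = 256.

Plan A is cheaper by 256.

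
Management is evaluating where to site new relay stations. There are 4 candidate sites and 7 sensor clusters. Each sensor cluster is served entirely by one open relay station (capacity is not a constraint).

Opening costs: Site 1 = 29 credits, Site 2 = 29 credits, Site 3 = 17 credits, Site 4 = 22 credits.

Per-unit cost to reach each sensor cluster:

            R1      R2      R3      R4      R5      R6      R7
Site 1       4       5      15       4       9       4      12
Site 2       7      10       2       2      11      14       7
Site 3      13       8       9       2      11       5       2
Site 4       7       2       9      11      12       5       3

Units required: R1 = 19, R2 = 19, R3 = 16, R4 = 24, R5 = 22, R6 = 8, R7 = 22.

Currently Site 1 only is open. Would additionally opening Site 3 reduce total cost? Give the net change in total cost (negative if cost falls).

Yes — net change −347 (cost falls by 347).

Current service cost with {Site 1}: 1001.
Adding Site 3: each sensor cluster re-picks its cheapest; new service cost 637, saving 364.
Extra fixed cost: 17. Net change = 17 − 364 = -347.
(Totals: 1030 → 683.)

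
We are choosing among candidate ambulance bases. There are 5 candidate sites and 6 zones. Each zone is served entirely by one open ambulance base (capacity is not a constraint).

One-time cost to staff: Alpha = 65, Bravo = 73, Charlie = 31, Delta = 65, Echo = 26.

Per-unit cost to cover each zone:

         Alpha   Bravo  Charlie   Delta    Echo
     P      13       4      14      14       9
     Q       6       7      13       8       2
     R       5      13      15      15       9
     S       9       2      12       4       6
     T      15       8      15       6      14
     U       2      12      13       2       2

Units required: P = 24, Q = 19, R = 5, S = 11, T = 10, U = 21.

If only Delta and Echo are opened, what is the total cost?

Total cost: 536

Each zone is assigned to its cheapest site among the open ones.
{Delta, Echo}: P→Echo 9·24=216, Q→Echo 2·19=38, R→Echo 9·5=45, S→Delta 4·11=44, T→Delta 6·10=60, U→Delta 2·21=42. Service 445; fixed 91; total 536.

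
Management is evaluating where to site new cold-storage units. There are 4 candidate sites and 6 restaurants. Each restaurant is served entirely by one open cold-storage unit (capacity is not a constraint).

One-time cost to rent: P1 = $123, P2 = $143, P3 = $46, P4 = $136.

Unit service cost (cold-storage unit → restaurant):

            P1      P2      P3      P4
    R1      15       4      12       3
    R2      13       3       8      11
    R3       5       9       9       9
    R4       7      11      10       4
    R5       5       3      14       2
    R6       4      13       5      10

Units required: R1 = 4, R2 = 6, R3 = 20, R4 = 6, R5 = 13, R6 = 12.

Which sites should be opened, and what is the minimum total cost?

For any fixed open set, each restaurant goes to its cheapest open site; total = fixed + service.
{P1}: R1→P1 15·4=60, R2→P1 13·6=78, R3→P1 5·20=100, R4→P1 7·6=42, R5→P1 5·13=65, R6→P1 4·12=48. Service 393; fixed 123; total 516.
{P1, P3}: service 351 + fixed 169 = 520
{P1, P2}: service 263 + fixed 266 = 529
{P1, P2, P3, P4}: service 228 + fixed 448 = 676
No other subset beats 516.

Open P1 only; minimum total cost 516.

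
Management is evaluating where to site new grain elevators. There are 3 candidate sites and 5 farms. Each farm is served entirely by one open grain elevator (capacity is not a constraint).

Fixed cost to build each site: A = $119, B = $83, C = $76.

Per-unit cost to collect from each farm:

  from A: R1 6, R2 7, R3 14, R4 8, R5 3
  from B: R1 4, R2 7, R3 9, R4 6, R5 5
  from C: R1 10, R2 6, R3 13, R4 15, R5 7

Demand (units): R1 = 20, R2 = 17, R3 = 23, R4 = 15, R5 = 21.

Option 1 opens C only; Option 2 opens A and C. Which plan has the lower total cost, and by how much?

Option 2 is cheaper by 150.

Option 1: {C}: R1→C 10·20=200, R2→C 6·17=102, R3→C 13·23=299, R4→C 15·15=225, R5→C 7·21=147. Service 973; fixed 76; total 1049.
Option 2: {A, C}: R1→A 6·20=120, R2→C 6·17=102, R3→C 13·23=299, R4→A 8·15=120, R5→A 3·21=63. Service 704; fixed 195; total 899.
Difference: |1049 − 899| = 150.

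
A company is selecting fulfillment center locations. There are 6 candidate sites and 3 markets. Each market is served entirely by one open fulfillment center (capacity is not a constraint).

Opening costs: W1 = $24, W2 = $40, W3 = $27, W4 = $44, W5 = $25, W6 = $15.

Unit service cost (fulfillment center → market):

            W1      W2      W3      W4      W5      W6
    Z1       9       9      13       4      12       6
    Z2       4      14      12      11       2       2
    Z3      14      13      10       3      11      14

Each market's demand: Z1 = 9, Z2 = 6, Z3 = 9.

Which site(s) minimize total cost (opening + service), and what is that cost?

For any fixed open set, each market goes to its cheapest open site; total = fixed + service.
{W4, W6}: Z1→W4 4·9=36, Z2→W6 2·6=12, Z3→W4 3·9=27. Service 75; fixed 59; total 134.
{W4, W5}: service 75 + fixed 69 = 144
{W1, W4}: service 87 + fixed 68 = 155
{W1, W2, W3, W4, W5, W6}: service 75 + fixed 175 = 250
No other subset beats 134.

Open W4 and W6; minimum total cost 134.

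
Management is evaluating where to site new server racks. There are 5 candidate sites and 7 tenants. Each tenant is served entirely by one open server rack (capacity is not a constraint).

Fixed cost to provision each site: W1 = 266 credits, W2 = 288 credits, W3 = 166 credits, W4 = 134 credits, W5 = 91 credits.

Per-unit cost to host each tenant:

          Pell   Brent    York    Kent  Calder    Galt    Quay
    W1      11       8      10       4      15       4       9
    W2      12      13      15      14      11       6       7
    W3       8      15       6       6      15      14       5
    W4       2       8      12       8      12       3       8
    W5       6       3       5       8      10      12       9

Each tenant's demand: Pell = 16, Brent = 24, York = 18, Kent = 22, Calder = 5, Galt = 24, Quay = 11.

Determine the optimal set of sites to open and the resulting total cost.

For any fixed open set, each tenant goes to its cheapest open site; total = fixed + service.
{W4, W5}: Pell→W4 2·16=32, Brent→W5 3·24=72, York→W5 5·18=90, Kent→W4 8·22=176, Calder→W5 10·5=50, Galt→W4 3·24=72, Quay→W4 8·11=88. Service 580; fixed 225; total 805.
{W3, W4, W5}: Pell→W4 2·16=32, Brent→W5 3·24=72, York→W5 5·18=90, Kent→W3 6·22=132, Calder→W5 10·5=50, Galt→W4 3·24=72, Quay→W3 5·11=55. Service 503; fixed 391; total 894.
{W1, W5}: Pell→W5 6·16=96, Brent→W5 3·24=72, York→W5 5·18=90, Kent→W1 4·22=88, Calder→W5 10·5=50, Galt→W1 4·24=96, Quay→W1 9·11=99. Service 591; fixed 357; total 948.
{W1, W2, W3, W4, W5}: service 459 + fixed 945 = 1404
No other subset beats 805.

Open W4 and W5; minimum total cost 805.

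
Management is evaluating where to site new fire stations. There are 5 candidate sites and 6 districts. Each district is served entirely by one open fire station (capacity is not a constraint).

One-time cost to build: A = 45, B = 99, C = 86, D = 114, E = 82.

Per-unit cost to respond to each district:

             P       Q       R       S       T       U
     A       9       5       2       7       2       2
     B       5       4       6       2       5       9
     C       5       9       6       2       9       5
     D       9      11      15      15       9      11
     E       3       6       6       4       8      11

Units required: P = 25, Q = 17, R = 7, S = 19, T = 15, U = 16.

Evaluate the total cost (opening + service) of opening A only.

Each district is assigned to its cheapest site among the open ones.
{A}: P→A 9·25=225, Q→A 5·17=85, R→A 2·7=14, S→A 7·19=133, T→A 2·15=30, U→A 2·16=32. Service 519; fixed 45; total 564.

Total cost: 564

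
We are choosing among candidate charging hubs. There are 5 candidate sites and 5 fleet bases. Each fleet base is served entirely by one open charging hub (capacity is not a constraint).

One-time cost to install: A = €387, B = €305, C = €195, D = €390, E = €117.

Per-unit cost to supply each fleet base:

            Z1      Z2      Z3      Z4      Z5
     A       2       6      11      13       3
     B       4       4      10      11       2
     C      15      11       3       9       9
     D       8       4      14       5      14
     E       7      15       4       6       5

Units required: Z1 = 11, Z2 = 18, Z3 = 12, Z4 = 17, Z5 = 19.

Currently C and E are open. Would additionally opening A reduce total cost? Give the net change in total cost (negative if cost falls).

No — net change +204 (cost rises by 204).

Current service cost with {C, E}: 508.
Adding A: each fleet base re-picks its cheapest; new service cost 325, saving 183.
Extra fixed cost: 387. Net change = 387 − 183 = 204.
(Totals: 820 → 1024.)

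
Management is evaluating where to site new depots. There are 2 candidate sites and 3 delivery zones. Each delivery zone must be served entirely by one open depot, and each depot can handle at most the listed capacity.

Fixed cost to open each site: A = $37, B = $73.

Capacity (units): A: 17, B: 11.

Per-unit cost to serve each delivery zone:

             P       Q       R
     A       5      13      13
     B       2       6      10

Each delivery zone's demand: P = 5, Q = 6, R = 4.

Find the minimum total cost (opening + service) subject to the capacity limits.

Minimum total cost: 192

Open {A}: P→A 5·5=25, Q→A 13·6=78, R→A 13·4=52.
Loads: A carries 15/17. Service 155; fixed 37; total 192.
Next best feasible plan costs 208.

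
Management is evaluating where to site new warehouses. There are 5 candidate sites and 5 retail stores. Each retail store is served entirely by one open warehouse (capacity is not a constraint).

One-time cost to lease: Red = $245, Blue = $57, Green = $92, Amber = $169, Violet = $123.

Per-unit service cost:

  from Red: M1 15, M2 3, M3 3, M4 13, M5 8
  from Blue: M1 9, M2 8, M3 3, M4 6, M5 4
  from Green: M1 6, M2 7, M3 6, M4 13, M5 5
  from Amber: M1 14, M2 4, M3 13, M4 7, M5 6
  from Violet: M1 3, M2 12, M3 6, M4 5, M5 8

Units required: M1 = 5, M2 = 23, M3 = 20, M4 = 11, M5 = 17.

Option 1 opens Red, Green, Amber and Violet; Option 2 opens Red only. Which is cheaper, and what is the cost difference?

Option 1: {Red, Green, Amber, Violet}: M1→Violet 3·5=15, M2→Red 3·23=69, M3→Red 3·20=60, M4→Violet 5·11=55, M5→Green 5·17=85. Service 284; fixed 629; total 913.
Option 2: {Red}: M1→Red 15·5=75, M2→Red 3·23=69, M3→Red 3·20=60, M4→Red 13·11=143, M5→Red 8·17=136. Service 483; fixed 245; total 728.
Difference: |913 − 728| = 185.

Option 2 is cheaper by 185.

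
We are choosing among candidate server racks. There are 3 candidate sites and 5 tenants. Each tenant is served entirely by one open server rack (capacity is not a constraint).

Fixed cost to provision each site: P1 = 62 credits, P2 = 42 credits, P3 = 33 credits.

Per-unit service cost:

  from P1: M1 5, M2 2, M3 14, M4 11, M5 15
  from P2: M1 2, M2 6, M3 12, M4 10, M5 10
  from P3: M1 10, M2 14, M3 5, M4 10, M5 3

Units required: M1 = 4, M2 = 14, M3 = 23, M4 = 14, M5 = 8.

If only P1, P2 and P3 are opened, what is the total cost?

Each tenant is assigned to its cheapest site among the open ones.
{P1, P2, P3}: M1→P2 2·4=8, M2→P1 2·14=28, M3→P3 5·23=115, M4→P2 10·14=140, M5→P3 3·8=24. Service 315; fixed 137; total 452.

Total cost: 452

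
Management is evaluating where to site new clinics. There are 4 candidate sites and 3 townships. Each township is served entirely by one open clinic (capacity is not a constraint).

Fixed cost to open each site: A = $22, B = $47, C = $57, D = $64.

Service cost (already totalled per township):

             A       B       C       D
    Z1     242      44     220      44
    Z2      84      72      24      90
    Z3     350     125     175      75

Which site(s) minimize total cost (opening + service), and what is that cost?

Open C and D; minimum total cost 264.

For any fixed open set, each township goes to its cheapest open site; total = fixed + service.
{C, D}: Z1→D 44, Z2→C 24, Z3→D 75. Service 143; fixed 121; total 264.
{D}: service 209 + fixed 64 = 273
{A, C, D}: service 143 + fixed 143 = 286
{A, B, C, D}: Z1→B 44, Z2→C 24, Z3→D 75. Service 143; fixed 190; total 333.
No other subset beats 264.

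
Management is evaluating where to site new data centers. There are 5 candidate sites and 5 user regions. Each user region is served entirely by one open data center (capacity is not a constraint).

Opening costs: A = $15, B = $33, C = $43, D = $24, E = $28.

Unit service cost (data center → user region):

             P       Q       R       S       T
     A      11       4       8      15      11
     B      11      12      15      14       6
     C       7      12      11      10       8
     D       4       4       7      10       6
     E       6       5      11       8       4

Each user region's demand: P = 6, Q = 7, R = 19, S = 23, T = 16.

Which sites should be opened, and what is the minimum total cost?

Open D and E; minimum total cost 485.

For any fixed open set, each user region goes to its cheapest open site; total = fixed + service.
{D, E}: P→D 4·6=24, Q→D 4·7=28, R→D 7·19=133, S→E 8·23=184, T→E 4·16=64. Service 433; fixed 52; total 485.
{A, D, E}: service 433 + fixed 67 = 500
{A, E}: service 464 + fixed 43 = 507
{A, B, C, D, E}: P→D 4·6=24, Q→A 4·7=28, R→D 7·19=133, S→E 8·23=184, T→E 4·16=64. Service 433; fixed 143; total 576.
No other subset beats 485.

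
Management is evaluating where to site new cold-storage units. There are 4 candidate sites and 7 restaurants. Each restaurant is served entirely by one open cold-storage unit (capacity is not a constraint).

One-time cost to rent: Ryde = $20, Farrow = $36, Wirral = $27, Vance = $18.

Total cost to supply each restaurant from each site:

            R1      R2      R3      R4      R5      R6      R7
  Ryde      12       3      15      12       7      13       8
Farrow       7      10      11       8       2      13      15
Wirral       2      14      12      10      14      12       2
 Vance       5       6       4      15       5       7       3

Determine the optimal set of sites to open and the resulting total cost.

Open Vance only; minimum total cost 63.

For any fixed open set, each restaurant goes to its cheapest open site; total = fixed + service.
{Vance}: R1→Vance 5, R2→Vance 6, R3→Vance 4, R4→Vance 15, R5→Vance 5, R6→Vance 7, R7→Vance 3. Service 45; fixed 18; total 63.
{Ryde, Vance}: service 39 + fixed 38 = 77
{Wirral, Vance}: R1→Wirral 2, R2→Vance 6, R3→Vance 4, R4→Wirral 10, R5→Vance 5, R6→Vance 7, R7→Wirral 2. Service 36; fixed 45; total 81.
{Ryde, Farrow, Wirral, Vance}: service 28 + fixed 101 = 129
No other subset beats 63.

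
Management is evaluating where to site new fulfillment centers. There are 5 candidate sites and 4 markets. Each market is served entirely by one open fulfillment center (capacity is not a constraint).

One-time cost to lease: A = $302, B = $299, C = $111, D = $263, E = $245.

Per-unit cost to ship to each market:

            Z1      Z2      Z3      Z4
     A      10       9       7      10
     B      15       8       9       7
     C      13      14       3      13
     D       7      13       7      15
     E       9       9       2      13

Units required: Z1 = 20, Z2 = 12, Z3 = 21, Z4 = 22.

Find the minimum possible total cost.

For any fixed open set, each market goes to its cheapest open site; total = fixed + service.
{E}: Z1→E 9·20=180, Z2→E 9·12=108, Z3→E 2·21=42, Z4→E 13·22=286. Service 616; fixed 245; total 861.
{C}: Z1→C 13·20=260, Z2→C 14·12=168, Z3→C 3·21=63, Z4→C 13·22=286. Service 777; fixed 111; total 888.
{C, E}: Z1→E 9·20=180, Z2→E 9·12=108, Z3→E 2·21=42, Z4→C 13·22=286. Service 616; fixed 356; total 972.
{A, B, C, D, E}: service 432 + fixed 1220 = 1652
No other subset beats 861.

Minimum total cost: 861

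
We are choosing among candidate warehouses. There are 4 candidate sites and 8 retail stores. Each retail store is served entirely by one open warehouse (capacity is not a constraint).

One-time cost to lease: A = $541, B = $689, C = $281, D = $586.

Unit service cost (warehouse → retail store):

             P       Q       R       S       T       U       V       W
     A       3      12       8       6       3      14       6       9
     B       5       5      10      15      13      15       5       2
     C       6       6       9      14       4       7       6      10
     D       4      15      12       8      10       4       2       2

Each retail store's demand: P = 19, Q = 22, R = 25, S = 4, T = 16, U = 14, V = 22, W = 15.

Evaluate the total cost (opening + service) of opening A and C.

Each retail store is assigned to its cheapest site among the open ones.
{A, C}: P→A 3·19=57, Q→C 6·22=132, R→A 8·25=200, S→A 6·4=24, T→A 3·16=48, U→C 7·14=98, V→A 6·22=132, W→A 9·15=135. Service 826; fixed 822; total 1648.

Total cost: 1648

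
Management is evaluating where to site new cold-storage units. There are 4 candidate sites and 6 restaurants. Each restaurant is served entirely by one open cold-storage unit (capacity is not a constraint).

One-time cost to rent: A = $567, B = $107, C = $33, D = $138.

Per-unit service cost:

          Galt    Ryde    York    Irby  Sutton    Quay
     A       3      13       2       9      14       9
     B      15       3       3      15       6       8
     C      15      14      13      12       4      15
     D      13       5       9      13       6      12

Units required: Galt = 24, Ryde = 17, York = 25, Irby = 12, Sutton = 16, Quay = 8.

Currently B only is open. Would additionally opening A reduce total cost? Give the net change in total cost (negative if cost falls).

No — net change +182 (cost rises by 182).

Current service cost with {B}: 826.
Adding A: each restaurant re-picks its cheapest; new service cost 441, saving 385.
Extra fixed cost: 567. Net change = 567 − 385 = 182.
(Totals: 933 → 1115.)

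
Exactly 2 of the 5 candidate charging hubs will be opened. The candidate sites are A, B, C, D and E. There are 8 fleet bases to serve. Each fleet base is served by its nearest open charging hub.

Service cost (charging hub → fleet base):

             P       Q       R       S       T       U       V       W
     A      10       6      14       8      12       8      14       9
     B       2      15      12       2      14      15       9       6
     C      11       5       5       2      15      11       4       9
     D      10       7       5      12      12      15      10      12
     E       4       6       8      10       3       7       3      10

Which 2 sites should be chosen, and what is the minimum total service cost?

With exactly 2 open, each fleet base uses its cheapest among the chosen.
{B, E}: P→B 2, Q→E 6, R→E 8, S→B 2, T→E 3, U→E 7, V→E 3, W→B 6. Service cost 37.
{C, E}: service cost 38
{A, E}: service cost 48
Among all 10 size-2 choices, {B, E} is lowest.

Choose B and E; total service cost 37.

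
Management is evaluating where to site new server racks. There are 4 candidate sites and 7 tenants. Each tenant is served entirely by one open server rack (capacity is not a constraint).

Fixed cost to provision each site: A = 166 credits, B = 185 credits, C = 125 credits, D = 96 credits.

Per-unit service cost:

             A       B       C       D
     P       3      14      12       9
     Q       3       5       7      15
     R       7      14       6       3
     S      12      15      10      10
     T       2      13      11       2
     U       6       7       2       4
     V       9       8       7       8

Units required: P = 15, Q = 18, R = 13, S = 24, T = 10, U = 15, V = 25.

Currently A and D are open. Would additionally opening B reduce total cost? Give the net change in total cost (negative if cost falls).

Current service cost with {A, D}: 658.
Adding B: each tenant re-picks its cheapest; new service cost 658, saving 0.
Extra fixed cost: 185. Net change = 185 − 0 = 185.
(Totals: 920 → 1105.)

No — net change +185 (cost rises by 185).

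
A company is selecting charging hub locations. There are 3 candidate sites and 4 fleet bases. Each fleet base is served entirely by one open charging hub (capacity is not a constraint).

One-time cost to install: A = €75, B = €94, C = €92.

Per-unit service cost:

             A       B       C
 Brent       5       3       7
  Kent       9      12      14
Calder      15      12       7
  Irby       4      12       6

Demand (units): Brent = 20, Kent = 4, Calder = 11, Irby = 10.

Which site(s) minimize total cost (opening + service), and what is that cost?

Open A only; minimum total cost 416.

For any fixed open set, each fleet base goes to its cheapest open site; total = fixed + service.
{A}: Brent→A 5·20=100, Kent→A 9·4=36, Calder→A 15·11=165, Irby→A 4·10=40. Service 341; fixed 75; total 416.
{A, C}: Brent→A 5·20=100, Kent→A 9·4=36, Calder→C 7·11=77, Irby→A 4·10=40. Service 253; fixed 167; total 420.
{C}: Brent→C 7·20=140, Kent→C 14·4=56, Calder→C 7·11=77, Irby→C 6·10=60. Service 333; fixed 92; total 425.
{A, B, C}: Brent→B 3·20=60, Kent→A 9·4=36, Calder→C 7·11=77, Irby→A 4·10=40. Service 213; fixed 261; total 474.
No other subset beats 416.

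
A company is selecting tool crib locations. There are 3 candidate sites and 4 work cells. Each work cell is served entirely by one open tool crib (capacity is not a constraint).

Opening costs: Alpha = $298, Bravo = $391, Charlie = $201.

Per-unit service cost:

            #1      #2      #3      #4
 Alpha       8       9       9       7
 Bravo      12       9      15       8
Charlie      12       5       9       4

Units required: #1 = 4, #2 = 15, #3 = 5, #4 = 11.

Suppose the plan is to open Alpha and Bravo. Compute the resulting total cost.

Total cost: 978

Each work cell is assigned to its cheapest site among the open ones.
{Alpha, Bravo}: #1→Alpha 8·4=32, #2→Alpha 9·15=135, #3→Alpha 9·5=45, #4→Alpha 7·11=77. Service 289; fixed 689; total 978.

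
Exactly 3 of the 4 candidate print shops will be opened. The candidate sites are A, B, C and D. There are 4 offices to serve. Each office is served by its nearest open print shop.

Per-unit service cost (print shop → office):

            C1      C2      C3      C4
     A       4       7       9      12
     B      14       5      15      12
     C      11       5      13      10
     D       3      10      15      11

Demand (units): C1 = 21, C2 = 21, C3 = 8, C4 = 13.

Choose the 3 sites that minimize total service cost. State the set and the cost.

With exactly 3 open, each office uses its cheapest among the chosen.
{A, C, D}: C1→D 3·21=63, C2→C 5·21=105, C3→A 9·8=72, C4→C 10·13=130. Service cost 370.
{A, B, D}: service cost 383
{A, B, C}: service cost 391
Among all 4 size-3 choices, {A, C, D} is lowest.

Choose A, C and D; total service cost 370.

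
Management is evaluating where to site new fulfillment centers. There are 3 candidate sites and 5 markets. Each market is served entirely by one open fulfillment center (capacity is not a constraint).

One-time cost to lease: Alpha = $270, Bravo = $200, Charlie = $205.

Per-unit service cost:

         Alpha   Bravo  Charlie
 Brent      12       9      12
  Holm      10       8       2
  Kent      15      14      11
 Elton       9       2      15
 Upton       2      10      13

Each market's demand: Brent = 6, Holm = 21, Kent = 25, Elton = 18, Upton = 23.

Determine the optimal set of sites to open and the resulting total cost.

Open Bravo only; minimum total cost 1038.

For any fixed open set, each market goes to its cheapest open site; total = fixed + service.
{Bravo}: Brent→Bravo 9·6=54, Holm→Bravo 8·21=168, Kent→Bravo 14·25=350, Elton→Bravo 2·18=36, Upton→Bravo 10·23=230. Service 838; fixed 200; total 1038.
{Bravo, Charlie}: service 637 + fixed 405 = 1042
{Alpha, Charlie}: service 597 + fixed 475 = 1072
{Alpha, Bravo, Charlie}: service 453 + fixed 675 = 1128
No other subset beats 1038.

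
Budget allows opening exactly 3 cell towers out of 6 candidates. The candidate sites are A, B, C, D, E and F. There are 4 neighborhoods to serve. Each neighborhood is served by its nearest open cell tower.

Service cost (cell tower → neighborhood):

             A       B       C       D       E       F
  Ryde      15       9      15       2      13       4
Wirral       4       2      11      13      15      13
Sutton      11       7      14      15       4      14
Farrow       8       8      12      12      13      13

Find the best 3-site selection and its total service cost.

With exactly 3 open, each neighborhood uses its cheapest among the chosen.
{B, D, E}: Ryde→D 2, Wirral→B 2, Sutton→E 4, Farrow→B 8. Service cost 16.
{A, D, E}: service cost 18
{B, E, F}: service cost 18
Among all 20 size-3 choices, {B, D, E} is lowest.

Choose B, D and E; total service cost 16.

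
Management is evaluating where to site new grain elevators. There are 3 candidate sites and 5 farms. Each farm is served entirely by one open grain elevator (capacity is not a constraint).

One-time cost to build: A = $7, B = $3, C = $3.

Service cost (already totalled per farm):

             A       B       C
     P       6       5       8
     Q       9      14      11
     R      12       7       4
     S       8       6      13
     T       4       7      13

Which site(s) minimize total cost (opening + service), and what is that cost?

Open B and C; minimum total cost 39.

For any fixed open set, each farm goes to its cheapest open site; total = fixed + service.
{B, C}: P→B 5, Q→C 11, R→C 4, S→B 6, T→B 7. Service 33; fixed 6; total 39.
{A, B}: service 31 + fixed 10 = 41
{A, B, C}: service 28 + fixed 13 = 41
{B}: service 39 + fixed 3 = 42
No other subset beats 39.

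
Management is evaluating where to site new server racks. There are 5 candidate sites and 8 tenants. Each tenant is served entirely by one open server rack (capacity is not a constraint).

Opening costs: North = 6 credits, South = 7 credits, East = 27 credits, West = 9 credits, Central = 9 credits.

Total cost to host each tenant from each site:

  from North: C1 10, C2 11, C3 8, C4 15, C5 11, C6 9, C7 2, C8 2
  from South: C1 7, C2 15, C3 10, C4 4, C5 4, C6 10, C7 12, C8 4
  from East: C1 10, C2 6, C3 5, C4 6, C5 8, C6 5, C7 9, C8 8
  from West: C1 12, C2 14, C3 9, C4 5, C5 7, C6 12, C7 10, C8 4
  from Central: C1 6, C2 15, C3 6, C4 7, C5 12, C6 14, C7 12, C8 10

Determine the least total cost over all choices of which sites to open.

For any fixed open set, each tenant goes to its cheapest open site; total = fixed + service.
{North, South}: C1→South 7, C2→North 11, C3→North 8, C4→South 4, C5→South 4, C6→North 9, C7→North 2, C8→North 2. Service 47; fixed 13; total 60.
{North, South, Central}: service 44 + fixed 22 = 66
{North, South, West}: service 47 + fixed 22 = 69
{North, South, East, West, Central}: service 34 + fixed 58 = 92
No other subset beats 60.

Minimum total cost: 60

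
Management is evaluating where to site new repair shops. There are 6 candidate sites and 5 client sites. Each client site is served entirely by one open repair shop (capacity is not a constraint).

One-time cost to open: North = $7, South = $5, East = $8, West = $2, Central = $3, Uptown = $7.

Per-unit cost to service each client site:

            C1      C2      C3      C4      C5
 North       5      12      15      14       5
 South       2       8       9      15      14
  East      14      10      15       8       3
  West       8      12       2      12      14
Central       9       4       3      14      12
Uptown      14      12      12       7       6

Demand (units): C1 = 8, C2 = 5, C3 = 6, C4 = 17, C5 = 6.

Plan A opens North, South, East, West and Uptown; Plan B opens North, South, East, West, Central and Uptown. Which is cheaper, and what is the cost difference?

Plan A: {North, South, East, West, Uptown}: C1→South 2·8=16, C2→South 8·5=40, C3→West 2·6=12, C4→Uptown 7·17=119, C5→East 3·6=18. Service 205; fixed 29; total 234.
Plan B: {North, South, East, West, Central, Uptown}: C1→South 2·8=16, C2→Central 4·5=20, C3→West 2·6=12, C4→Uptown 7·17=119, C5→East 3·6=18. Service 185; fixed 32; total 217.
Difference: |234 − 217| = 17.

Plan B is cheaper by 17.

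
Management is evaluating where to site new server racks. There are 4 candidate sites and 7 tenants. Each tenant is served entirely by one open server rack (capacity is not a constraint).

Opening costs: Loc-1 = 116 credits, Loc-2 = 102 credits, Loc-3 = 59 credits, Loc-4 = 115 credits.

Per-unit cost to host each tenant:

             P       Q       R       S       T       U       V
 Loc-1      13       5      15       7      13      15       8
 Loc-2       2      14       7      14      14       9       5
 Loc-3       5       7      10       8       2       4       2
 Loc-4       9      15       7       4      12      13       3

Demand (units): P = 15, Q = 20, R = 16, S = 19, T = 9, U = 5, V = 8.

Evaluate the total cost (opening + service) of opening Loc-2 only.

Total cost: 1001

Each tenant is assigned to its cheapest site among the open ones.
{Loc-2}: P→Loc-2 2·15=30, Q→Loc-2 14·20=280, R→Loc-2 7·16=112, S→Loc-2 14·19=266, T→Loc-2 14·9=126, U→Loc-2 9·5=45, V→Loc-2 5·8=40. Service 899; fixed 102; total 1001.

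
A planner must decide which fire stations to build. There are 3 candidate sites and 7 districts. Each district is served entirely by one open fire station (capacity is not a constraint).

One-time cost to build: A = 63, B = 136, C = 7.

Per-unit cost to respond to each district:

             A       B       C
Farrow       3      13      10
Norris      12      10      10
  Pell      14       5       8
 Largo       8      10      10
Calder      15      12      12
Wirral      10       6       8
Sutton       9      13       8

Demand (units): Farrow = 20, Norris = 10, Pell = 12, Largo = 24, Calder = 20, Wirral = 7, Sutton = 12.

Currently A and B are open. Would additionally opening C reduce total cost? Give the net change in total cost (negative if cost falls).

Current service cost with {A, B}: 802.
Adding C: each district re-picks its cheapest; new service cost 790, saving 12.
Extra fixed cost: 7. Net change = 7 − 12 = -5.
(Totals: 1001 → 996.)

Yes — net change −5 (cost falls by 5).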